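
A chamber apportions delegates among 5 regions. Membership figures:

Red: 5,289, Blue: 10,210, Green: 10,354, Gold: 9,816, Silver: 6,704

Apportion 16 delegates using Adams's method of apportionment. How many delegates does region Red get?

Standard divisor 42373/16 ≈ 2648.312; standard quotas: Red 1.997, Blue 3.855, Green 3.910, Gold 3.707, Silver 2.531.
Rounding up gives 2, 4, 4, 4, 3 = 17 seats, so the divisor must be adjusted.
With modified divisor 3300: modified quotas Red 1.603, Blue 3.094, Green 3.138, Gold 2.975, Silver 2.032.
Rounding up: Red 2, Blue 4, Green 4, Gold 3, Silver 3 (total 16).
Red receives 2.

2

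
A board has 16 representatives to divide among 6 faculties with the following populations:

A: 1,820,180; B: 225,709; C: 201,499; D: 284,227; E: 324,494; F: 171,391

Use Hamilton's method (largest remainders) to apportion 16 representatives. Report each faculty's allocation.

Total 3027500; standard divisor 3027500/16 ≈ 189218.75.
Standard quotas: A 9.6194, B 1.1928, C 1.0649, D 1.5021, E 1.7149, F 0.9058.
Lower quotas: A 9, B 1, C 1, D 1, E 1, F 0 (sum 13, leaving 3 seats).
Remainders in descending order: F 0.9058, E 0.7149, A 0.6194, D 0.5021, B 0.1928, C 0.0649.
The surplus seats go to F, E, A.

A 10; B 1; C 1; D 1; E 2; F 1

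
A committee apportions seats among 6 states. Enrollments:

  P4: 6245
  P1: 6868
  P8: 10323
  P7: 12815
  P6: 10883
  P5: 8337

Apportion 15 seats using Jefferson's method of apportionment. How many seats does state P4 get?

Standard divisor 55471/15 ≈ 3698.067; standard quotas: P4 1.689, P1 1.857, P8 2.791, P7 3.465, P6 2.943, P5 2.254.
Rounding down gives 1, 1, 2, 3, 2, 2 = 11 seats, so the divisor must be adjusted.
With modified divisor 3160: modified quotas P4 1.976, P1 2.173, P8 3.267, P7 4.055, P6 3.444, P5 2.638.
Rounding down: P4 1, P1 2, P8 3, P7 4, P6 3, P5 2 (total 15).
P4 receives 1.

1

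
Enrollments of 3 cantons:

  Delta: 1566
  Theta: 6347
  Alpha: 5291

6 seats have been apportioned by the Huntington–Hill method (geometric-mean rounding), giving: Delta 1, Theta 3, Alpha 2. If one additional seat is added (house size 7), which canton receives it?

Alpha

Priority for the next seat is population ÷ (√(s·(s+1))).
Priorities: Delta 1107.329, Theta 1832.221, Alpha 2160.042.
Highest priority: Alpha.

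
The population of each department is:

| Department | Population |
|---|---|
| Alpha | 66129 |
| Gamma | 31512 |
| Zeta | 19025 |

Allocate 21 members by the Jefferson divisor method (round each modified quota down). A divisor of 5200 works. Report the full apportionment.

Alpha 12, Gamma 6, Zeta 3

With modified divisor 5200: modified quotas Alpha 12.717, Gamma 6.060, Zeta 3.659.
Rounding down: Alpha 12, Gamma 6, Zeta 3 (total 21).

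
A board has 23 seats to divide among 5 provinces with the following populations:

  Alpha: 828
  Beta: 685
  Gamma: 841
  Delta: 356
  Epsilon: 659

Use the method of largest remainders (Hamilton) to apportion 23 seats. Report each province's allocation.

Standard divisor: 3369 ÷ 23 ≈ 146.478.
Standard quotas: Alpha 5.653, Beta 4.676, Gamma 5.741, Delta 2.430, Epsilon 4.499.
Lower quotas: Alpha 5, Beta 4, Gamma 5, Delta 2, Epsilon 4 (sum 20, leaving 3 seats).
Remainders in descending order: Gamma 0.741, Beta 0.676, Alpha 0.653, Epsilon 0.499, Delta 0.430.
Largest remainders: Gamma, Beta, Alpha receive the extra seats.

Alpha 6; Beta 5; Gamma 6; Delta 2; Epsilon 4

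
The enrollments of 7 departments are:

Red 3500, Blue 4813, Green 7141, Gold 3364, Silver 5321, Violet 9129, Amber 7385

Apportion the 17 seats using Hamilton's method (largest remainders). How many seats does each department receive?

Red 2, Blue 2, Green 3, Gold 1, Silver 2, Violet 4, Amber 3

The standard divisor is 40653/17 ≈ 2391.353.
Standard quotas: Red 1.4636, Blue 2.0127, Green 2.9862, Gold 1.4067, Silver 2.2251, Violet 3.8175, Amber 3.0882.
Lower quotas: Red 1, Blue 2, Green 2, Gold 1, Silver 2, Violet 3, Amber 3 (sum 14, leaving 3 seats).
Remainders in descending order: Green 0.9862, Violet 0.8175, Red 0.4636, Gold 0.4067, Silver 0.2251, Amber 0.0882, Blue 0.0127.
Largest remainders: Green, Violet, Red receive the extra seats.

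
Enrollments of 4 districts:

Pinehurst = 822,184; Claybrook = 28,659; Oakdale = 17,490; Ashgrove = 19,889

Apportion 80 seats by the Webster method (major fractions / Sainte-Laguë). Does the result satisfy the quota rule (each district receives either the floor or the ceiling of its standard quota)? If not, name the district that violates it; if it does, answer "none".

Pinehurst

Standard quotas: Pinehurst 74.052, Claybrook 2.581, Oakdale 1.575, Ashgrove 1.791.
Webster allocation: Pinehurst 73, Claybrook 3, Oakdale 2, Ashgrove 2.
Pinehurst has quota 74.052 (lower 74, upper 75) but receives 73 — outside the quota interval.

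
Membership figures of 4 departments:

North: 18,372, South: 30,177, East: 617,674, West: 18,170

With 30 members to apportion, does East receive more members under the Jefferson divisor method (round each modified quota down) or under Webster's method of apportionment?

Jefferson

Jefferson: North 0, South 1, East 29, West 0.
Webster: North 1, South 1, East 27, West 1.
East gets 29 under Jefferson and 27 under Webster.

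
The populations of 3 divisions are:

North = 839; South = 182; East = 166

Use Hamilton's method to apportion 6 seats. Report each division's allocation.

The standard divisor is 1187/6 ≈ 197.833.
Standard quotas: North 4.241, South 0.920, East 0.839.
Lower quotas: North 4, South 0, East 0 (sum 4, leaving 2 seats).
Remainders in descending order: South 0.920, East 0.839, North 0.241.
The surplus seats go to South, East.

North=4; South=1; East=1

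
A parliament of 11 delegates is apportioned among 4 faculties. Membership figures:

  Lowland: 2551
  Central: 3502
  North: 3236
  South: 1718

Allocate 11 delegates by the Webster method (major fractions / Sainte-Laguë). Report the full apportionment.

Standard divisor 11007/11 ≈ 1000.636; standard quotas: Lowland 2.549, Central 3.500, North 3.234, South 1.717.
Rounding to the nearest integer gives Lowland 3, Central 3, North 3, South 2 — total 11, matching the house size, so no adjustment is needed.

Lowland 3, Central 3, North 3, South 2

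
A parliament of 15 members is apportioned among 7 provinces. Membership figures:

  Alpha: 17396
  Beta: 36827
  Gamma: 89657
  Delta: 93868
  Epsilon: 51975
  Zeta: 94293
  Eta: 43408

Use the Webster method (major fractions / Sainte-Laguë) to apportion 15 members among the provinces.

Alpha 1, Beta 1, Gamma 3, Delta 3, Epsilon 2, Zeta 3, Eta 2

Standard divisor 427424/15 ≈ 28494.933; standard quotas: Alpha 0.610, Beta 1.292, Gamma 3.146, Delta 3.294, Epsilon 1.824, Zeta 3.309, Eta 1.523.
Rounding to the nearest integer gives Alpha 1, Beta 1, Gamma 3, Delta 3, Epsilon 2, Zeta 3, Eta 2 — total 15, matching the house size, so no adjustment is needed.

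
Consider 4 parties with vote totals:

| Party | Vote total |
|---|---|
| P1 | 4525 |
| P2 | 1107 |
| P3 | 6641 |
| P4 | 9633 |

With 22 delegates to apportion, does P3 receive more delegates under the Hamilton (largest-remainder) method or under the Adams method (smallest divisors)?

Hamilton: P1 4, P2 1, P3 7, P4 10.
Adams: P1 5, P2 2, P3 6, P4 9.
P3 gets 7 under Hamilton and 6 under Adams.

Hamilton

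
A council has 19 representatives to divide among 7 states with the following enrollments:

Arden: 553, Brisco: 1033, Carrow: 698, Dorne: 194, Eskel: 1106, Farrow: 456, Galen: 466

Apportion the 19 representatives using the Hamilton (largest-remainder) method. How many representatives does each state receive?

Arden 2; Brisco 4; Carrow 3; Dorne 1; Eskel 5; Farrow 2; Galen 2

Standard divisor: 4506 ÷ 19 ≈ 237.158.
Standard quotas: Arden 2.332, Brisco 4.356, Carrow 2.943, Dorne 0.818, Eskel 4.664, Farrow 1.923, Galen 1.965.
Lower quotas: Arden 2, Brisco 4, Carrow 2, Dorne 0, Eskel 4, Farrow 1, Galen 1 (sum 14, leaving 5 seats).
Remainders in descending order: Galen 0.965, Carrow 0.943, Farrow 0.923, Dorne 0.818, Eskel 0.664, Brisco 0.356, Arden 0.332.
The surplus seats go to Galen, Carrow, Farrow, Dorne, Eskel.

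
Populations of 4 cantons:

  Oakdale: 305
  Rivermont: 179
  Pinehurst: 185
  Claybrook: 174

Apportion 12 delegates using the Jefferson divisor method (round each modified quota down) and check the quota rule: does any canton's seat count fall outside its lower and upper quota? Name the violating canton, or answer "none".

Standard quotas: Oakdale 4.342, Rivermont 2.548, Pinehurst 2.633, Claybrook 2.477.
Jefferson allocation: Oakdale 5, Rivermont 2, Pinehurst 3, Claybrook 2.
Every allocation lies between the lower and upper quota.

none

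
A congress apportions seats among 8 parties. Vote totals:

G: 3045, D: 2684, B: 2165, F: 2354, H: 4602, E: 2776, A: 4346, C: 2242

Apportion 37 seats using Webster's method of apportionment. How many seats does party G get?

Standard divisor 24214/37 ≈ 654.432; standard quotas: G 4.653, D 4.101, B 3.308, F 3.597, H 7.032, E 4.242, A 6.641, C 3.426.
Rounding to the nearest integer gives G 5, D 4, B 3, F 4, H 7, E 4, A 7, C 3 — total 37, matching the house size, so no adjustment is needed.
G receives 5.

5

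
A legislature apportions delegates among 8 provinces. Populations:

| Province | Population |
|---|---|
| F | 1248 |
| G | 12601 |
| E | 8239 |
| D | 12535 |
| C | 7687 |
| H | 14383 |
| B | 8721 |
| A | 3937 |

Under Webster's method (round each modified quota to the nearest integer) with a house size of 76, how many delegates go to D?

Standard divisor 69351/76 ≈ 912.513; standard quotas: F 1.368, G 13.809, E 9.029, D 13.737, C 8.424, H 15.762, B 9.557, A 4.314.
Rounding to the nearest integer gives F 1, G 14, E 9, D 14, C 8, H 16, B 10, A 4 — total 76, matching the house size, so no adjustment is needed.
D receives 14.

14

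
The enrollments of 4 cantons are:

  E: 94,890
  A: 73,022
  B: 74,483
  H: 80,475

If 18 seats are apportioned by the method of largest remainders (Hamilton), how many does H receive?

Total 322870; standard divisor 322870/18 ≈ 17937.222.
Standard quotas: E 5.2901, A 4.0710, B 4.1524, H 4.4865.
Lower quotas: E 5, A 4, B 4, H 4 (sum 17, leaving 1 seat).
Remainders in descending order: H 0.4865, E 0.2901, B 0.1524, A 0.0710.
Largest remainder: H receives the extra seat.
H receives 5.

5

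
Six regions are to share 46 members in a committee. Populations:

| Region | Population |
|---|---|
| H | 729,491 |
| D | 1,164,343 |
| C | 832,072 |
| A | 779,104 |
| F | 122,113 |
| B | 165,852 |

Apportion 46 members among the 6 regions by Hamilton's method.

Standard divisor: 3792975 ÷ 46 ≈ 82455.978.
Standard quotas: H 8.8470, D 14.1208, C 10.0911, A 9.4487, F 1.4809, B 2.0114.
Lower quotas: H 8, D 14, C 10, A 9, F 1, B 2 (sum 44, leaving 2 seats).
Remainders in descending order: H 0.8470, F 0.4809, A 0.4487, D 0.1208, C 0.0911, B 0.0114.
Largest remainders: H, F receive the extra seats.

H: 9, D: 14, C: 10, A: 9, F: 2, B: 2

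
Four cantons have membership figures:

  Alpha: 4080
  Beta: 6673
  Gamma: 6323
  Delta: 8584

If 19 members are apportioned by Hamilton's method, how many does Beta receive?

Standard divisor: 25660 ÷ 19 ≈ 1350.526.
Standard quotas: Alpha 3.0210, Beta 4.9410, Gamma 4.6819, Delta 6.3560.
Lower quotas: Alpha 3, Beta 4, Gamma 4, Delta 6 (sum 17, leaving 2 seats).
Remainders in descending order: Beta 0.9410, Gamma 0.6819, Delta 0.3560, Alpha 0.0210.
The surplus seats go to Beta, Gamma.
Beta receives 5.

5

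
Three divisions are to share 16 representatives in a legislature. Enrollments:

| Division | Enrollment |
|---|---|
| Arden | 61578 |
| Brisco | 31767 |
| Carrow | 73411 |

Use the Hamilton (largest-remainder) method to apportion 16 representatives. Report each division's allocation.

The standard divisor is 166756/16 ≈ 10422.25.
Standard quotas: Arden 5.9083, Brisco 3.0480, Carrow 7.0437.
Lower quotas: Arden 5, Brisco 3, Carrow 7 (sum 15, leaving 1 seat).
Remainders in descending order: Arden 0.9083, Brisco 0.0480, Carrow 0.0437.
Largest remainder: Arden receives the extra seat.

Arden 6, Brisco 3, Carrow 7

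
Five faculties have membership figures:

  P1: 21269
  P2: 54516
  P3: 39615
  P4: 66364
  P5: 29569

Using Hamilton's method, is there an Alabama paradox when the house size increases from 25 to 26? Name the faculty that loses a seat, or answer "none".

P1

At 25 seats: P1 3, P2 6, P3 5, P4 8, P5 3.
At 26 seats: P1 2, P2 7, P3 5, P4 8, P5 4.
P1 drops from 3 to 2.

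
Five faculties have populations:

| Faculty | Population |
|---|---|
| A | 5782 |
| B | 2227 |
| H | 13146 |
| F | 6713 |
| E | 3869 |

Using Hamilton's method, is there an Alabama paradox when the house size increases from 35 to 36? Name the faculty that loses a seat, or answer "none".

At 35 seats: A 6, B 3, H 15, F 7, E 4.
At 36 seats: A 7, B 2, H 15, F 8, E 4.
B drops from 3 to 2.

B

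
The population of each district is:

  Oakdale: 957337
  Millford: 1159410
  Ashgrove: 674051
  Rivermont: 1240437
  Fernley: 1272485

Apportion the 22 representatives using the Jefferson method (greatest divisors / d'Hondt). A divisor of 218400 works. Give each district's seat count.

Oakdale 4, Millford 5, Ashgrove 3, Rivermont 5, Fernley 5

With modified divisor 218400: modified quotas Oakdale 4.383, Millford 5.309, Ashgrove 3.086, Rivermont 5.680, Fernley 5.826.
Rounding down: Oakdale 4, Millford 5, Ashgrove 3, Rivermont 5, Fernley 5 (total 22).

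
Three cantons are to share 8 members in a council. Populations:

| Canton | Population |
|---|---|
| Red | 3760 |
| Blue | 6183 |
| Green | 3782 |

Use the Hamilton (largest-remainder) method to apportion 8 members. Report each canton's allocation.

Red: 2; Blue: 4; Green: 2

Standard divisor: 13725 ÷ 8 ≈ 1715.625.
Standard quotas: Red 2.1916, Blue 3.6039, Green 2.2044.
Lower quotas: Red 2, Blue 3, Green 2 (sum 7, leaving 1 seat).
Remainders in descending order: Blue 0.6039, Green 0.2044, Red 0.1916.
Largest remainder: Blue receives the extra seat.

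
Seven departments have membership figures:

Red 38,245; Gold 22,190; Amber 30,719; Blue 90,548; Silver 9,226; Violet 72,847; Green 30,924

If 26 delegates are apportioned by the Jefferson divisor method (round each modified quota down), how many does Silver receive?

0

Standard divisor 294699/26 ≈ 11334.577; standard quotas: Red 3.374, Gold 1.958, Amber 2.710, Blue 7.989, Silver 0.814, Violet 6.427, Green 2.728.
Rounding down gives 3, 1, 2, 7, 0, 6, 2 = 21 seats, so the divisor must be adjusted.
With modified divisor 10150: modified quotas Red 3.768, Gold 2.186, Amber 3.027, Blue 8.921, Silver 0.909, Violet 7.177, Green 3.047.
Rounding down: Red 3, Gold 2, Amber 3, Blue 8, Silver 0, Violet 7, Green 3 (total 26).
Silver receives 0.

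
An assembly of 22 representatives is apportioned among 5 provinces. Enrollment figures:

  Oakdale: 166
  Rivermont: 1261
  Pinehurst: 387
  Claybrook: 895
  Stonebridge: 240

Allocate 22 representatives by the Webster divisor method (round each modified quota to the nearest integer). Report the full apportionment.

Oakdale=1, Rivermont=9, Pinehurst=3, Claybrook=7, Stonebridge=2

Standard divisor 2949/22 ≈ 134.045; standard quotas: Oakdale 1.238, Rivermont 9.407, Pinehurst 2.887, Claybrook 6.677, Stonebridge 1.790.
Rounding to the nearest integer gives Oakdale 1, Rivermont 9, Pinehurst 3, Claybrook 7, Stonebridge 2 — total 22, matching the house size, so no adjustment is needed.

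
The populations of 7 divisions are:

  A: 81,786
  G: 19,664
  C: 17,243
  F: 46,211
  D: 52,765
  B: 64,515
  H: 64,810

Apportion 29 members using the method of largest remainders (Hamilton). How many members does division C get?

2

The standard divisor is 346994/29 ≈ 11965.31.
Standard quotas: A 6.8353, G 1.6434, C 1.4411, F 3.8621, D 4.4098, B 5.3918, H 5.4165.
Lower quotas: A 6, G 1, C 1, F 3, D 4, B 5, H 5 (sum 25, leaving 4 seats).
Remainders in descending order: F 0.8621, A 0.8353, G 0.6434, C 0.4411, H 0.4165, D 0.4098, B 0.3918.
The surplus seats go to F, A, G, C.
C receives 2.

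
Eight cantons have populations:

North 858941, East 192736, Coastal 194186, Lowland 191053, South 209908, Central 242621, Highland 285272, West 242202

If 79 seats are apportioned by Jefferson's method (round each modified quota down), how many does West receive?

Standard divisor 2416919/79 ≈ 30593.911; standard quotas: North 28.076, East 6.300, Coastal 6.347, Lowland 6.245, South 6.861, Central 7.930, Highland 9.324, West 7.917.
Rounding down gives 28, 6, 6, 6, 6, 7, 9, 7 = 75 seats, so the divisor must be adjusted.
With modified divisor 29100: modified quotas North 29.517, East 6.623, Coastal 6.673, Lowland 6.565, South 7.213, Central 8.337, Highland 9.803, West 8.323.
Rounding down: North 29, East 6, Coastal 6, Lowland 6, South 7, Central 8, Highland 9, West 8 (total 79).
West receives 8.

8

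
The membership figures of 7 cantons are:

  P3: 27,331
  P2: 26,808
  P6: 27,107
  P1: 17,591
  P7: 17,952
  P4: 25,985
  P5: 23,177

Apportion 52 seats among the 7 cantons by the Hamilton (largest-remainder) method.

The standard divisor is 165951/52 ≈ 3191.365.
Standard quotas: P3 8.5640, P2 8.4002, P6 8.4939, P1 5.5121, P7 5.6252, P4 8.1423, P5 7.2624.
Lower quotas: P3 8, P2 8, P6 8, P1 5, P7 5, P4 8, P5 7 (sum 49, leaving 3 seats).
Remainders in descending order: P7 0.6252, P3 0.5640, P1 0.5121, P6 0.4939, P2 0.4002, P5 0.2624, P4 0.1423.
Largest remainders: P7, P3, P1 receive the extra seats.

P3=9; P2=8; P6=8; P1=6; P7=6; P4=8; P5=7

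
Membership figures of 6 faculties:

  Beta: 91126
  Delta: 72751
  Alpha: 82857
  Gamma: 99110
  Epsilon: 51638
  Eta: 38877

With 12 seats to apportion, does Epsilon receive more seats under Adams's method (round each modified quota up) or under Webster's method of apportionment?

Adams

Adams: Beta 2, Delta 2, Alpha 2, Gamma 3, Epsilon 2, Eta 1.
Webster: Beta 3, Delta 2, Alpha 2, Gamma 3, Epsilon 1, Eta 1.
Epsilon gets 2 under Adams and 1 under Webster.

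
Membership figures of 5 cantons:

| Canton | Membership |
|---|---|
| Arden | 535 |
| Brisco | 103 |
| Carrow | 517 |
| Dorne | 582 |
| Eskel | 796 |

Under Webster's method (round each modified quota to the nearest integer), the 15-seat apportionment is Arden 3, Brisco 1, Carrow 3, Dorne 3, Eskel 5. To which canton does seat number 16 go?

Priority for the next seat is population ÷ (current seats + 0.5).
Priorities: Arden 152.857, Brisco 68.667, Carrow 147.714, Dorne 166.286, Eskel 144.727.
Highest priority: Dorne.

Dorne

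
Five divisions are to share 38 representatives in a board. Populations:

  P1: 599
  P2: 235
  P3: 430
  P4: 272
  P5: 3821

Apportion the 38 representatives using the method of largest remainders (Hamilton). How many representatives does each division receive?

The standard divisor is 5357/38 ≈ 140.974.
Standard quotas: P1 4.249, P2 1.667, P3 3.050, P4 1.929, P5 27.104.
Lower quotas: P1 4, P2 1, P3 3, P4 1, P5 27 (sum 36, leaving 2 seats).
Remainders in descending order: P4 0.929, P2 0.667, P1 0.249, P5 0.104, P3 0.050.
Largest remainders: P4, P2 receive the extra seats.

P1: 4; P2: 2; P3: 3; P4: 2; P5: 27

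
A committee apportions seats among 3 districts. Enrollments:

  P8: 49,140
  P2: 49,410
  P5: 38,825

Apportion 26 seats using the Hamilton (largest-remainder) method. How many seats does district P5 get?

7

Standard divisor: 137375 ÷ 26 ≈ 5283.654.
Standard quotas: P8 9.3004, P2 9.3515, P5 7.3481.
Lower quotas: P8 9, P2 9, P5 7 (sum 25, leaving 1 seat).
Remainders in descending order: P2 0.3515, P5 0.3481, P8 0.3004.
Largest remainder: P2 receives the extra seat.
P5 receives 7.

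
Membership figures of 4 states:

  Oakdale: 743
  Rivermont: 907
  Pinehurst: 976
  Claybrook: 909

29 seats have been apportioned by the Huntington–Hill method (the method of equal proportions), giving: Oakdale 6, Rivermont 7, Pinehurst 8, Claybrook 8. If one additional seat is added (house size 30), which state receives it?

Rivermont

Priority for the next seat is population ÷ (√(s·(s+1))).
Priorities: Oakdale 114.647, Rivermont 121.203, Pinehurst 115.023, Claybrook 107.127.
Highest priority: Rivermont.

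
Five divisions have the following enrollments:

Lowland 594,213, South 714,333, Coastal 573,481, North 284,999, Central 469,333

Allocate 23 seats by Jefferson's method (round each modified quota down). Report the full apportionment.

Lowland 5, South 7, Coastal 5, North 2, Central 4

Standard divisor 2636359/23 ≈ 114624.304; standard quotas: Lowland 5.184, South 6.232, Coastal 5.003, North 2.486, Central 4.095.
Rounding down gives 5, 6, 5, 2, 4 = 22 seats, so the divisor must be adjusted.
With modified divisor 100500: modified quotas Lowland 5.913, South 7.108, Coastal 5.706, North 2.836, Central 4.670.
Rounding down: Lowland 5, South 7, Coastal 5, North 2, Central 4 (total 23).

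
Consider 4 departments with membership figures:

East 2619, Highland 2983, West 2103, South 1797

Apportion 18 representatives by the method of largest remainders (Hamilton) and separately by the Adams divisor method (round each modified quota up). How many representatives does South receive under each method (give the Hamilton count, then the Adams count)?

Hamilton: East 5, Highland 6, West 4, South 3.
Adams: East 5, Highland 5, West 4, South 4.
South gets 3 under Hamilton and 4 under Adams.

3 and 4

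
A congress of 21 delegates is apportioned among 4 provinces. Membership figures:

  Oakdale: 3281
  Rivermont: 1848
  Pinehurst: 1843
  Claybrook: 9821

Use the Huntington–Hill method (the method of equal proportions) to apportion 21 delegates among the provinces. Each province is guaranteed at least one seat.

With divisor 770: modified quotas Oakdale 4.261, Rivermont 2.400, Pinehurst 2.394, Claybrook 12.755.
Geometric-mean thresholds: Oakdale √(4·5)=4.472, Rivermont √(2·3)=2.449, Pinehurst √(2·3)=2.449, Claybrook √(12·13)=12.490.
Each quota rounded against its threshold gives Oakdale 4, Rivermont 2, Pinehurst 2, Claybrook 13 (total 21).

Oakdale 4; Rivermont 2; Pinehurst 2; Claybrook 13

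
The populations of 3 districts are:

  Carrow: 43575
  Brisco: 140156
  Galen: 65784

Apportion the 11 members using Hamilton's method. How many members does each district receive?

Standard divisor: 249515 ÷ 11 ≈ 22683.182.
Standard quotas: Carrow 1.9210, Brisco 6.1789, Galen 2.9001.
Lower quotas: Carrow 1, Brisco 6, Galen 2 (sum 9, leaving 2 seats).
Remainders in descending order: Carrow 0.9210, Galen 0.9001, Brisco 0.1789.
Largest remainders: Carrow, Galen receive the extra seats.

Carrow: 2, Brisco: 6, Galen: 3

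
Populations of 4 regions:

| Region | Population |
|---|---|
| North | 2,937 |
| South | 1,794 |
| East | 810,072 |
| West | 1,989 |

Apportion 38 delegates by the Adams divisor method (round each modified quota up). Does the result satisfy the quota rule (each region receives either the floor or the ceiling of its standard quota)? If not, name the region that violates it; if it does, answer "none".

Standard quotas: North 0.137, South 0.083, East 37.687, West 0.093.
Adams allocation: North 1, South 1, East 35, West 1.
East has quota 37.687 (lower 37, upper 38) but receives 35 — outside the quota interval.

East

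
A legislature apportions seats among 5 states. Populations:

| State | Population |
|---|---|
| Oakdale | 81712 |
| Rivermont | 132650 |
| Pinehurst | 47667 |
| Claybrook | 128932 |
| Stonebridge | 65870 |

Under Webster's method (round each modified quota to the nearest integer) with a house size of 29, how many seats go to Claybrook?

Standard divisor 456831/29 ≈ 15752.793; standard quotas: Oakdale 5.187, Rivermont 8.421, Pinehurst 3.026, Claybrook 8.185, Stonebridge 4.181.
Rounding to the nearest integer gives 5, 8, 3, 8, 4 = 28 seats, so the divisor must be adjusted.
With modified divisor 15400: modified quotas Oakdale 5.306, Rivermont 8.614, Pinehurst 3.095, Claybrook 8.372, Stonebridge 4.277.
Rounding to the nearest integer: Oakdale 5, Rivermont 9, Pinehurst 3, Claybrook 8, Stonebridge 4 (total 29).
Claybrook receives 8.

8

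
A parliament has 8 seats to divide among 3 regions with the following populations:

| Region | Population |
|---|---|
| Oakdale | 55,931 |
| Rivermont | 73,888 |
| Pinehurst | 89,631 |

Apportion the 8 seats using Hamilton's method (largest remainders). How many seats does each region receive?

The standard divisor is 219450/8 ≈ 27431.25.
Standard quotas: Oakdale 2.0390, Rivermont 2.6936, Pinehurst 3.2675.
Lower quotas: Oakdale 2, Rivermont 2, Pinehurst 3 (sum 7, leaving 1 seat).
Remainders in descending order: Rivermont 0.6936, Pinehurst 0.2675, Oakdale 0.0390.
Largest remainder: Rivermont receives the extra seat.

Oakdale: 2, Rivermont: 3, Pinehurst: 3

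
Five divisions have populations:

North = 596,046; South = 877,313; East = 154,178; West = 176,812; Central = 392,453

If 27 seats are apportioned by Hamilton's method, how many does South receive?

11

Total 2196802; standard divisor 2196802/27 ≈ 81363.037.
Standard quotas: North 7.3258, South 10.7827, East 1.8949, West 2.1731, Central 4.8235.
Lower quotas: North 7, South 10, East 1, West 2, Central 4 (sum 24, leaving 3 seats).
Remainders in descending order: East 0.8949, Central 0.8235, South 0.7827, North 0.3258, West 0.1731.
Largest remainders: East, Central, South receive the extra seats.
South receives 11.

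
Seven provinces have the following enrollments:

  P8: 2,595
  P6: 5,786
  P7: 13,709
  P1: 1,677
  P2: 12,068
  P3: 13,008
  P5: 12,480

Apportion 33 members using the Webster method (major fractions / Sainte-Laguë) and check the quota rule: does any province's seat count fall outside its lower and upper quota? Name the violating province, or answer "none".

none

Standard quotas: P8 1.396, P6 3.114, P7 7.377, P1 0.902, P2 6.494, P3 7.000, P5 6.716.
Webster allocation: P8 1, P6 3, P7 7, P1 1, P2 7, P3 7, P5 7.
Every allocation lies between the lower and upper quota.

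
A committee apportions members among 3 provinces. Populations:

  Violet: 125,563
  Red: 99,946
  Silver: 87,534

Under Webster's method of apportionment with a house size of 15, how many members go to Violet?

Standard divisor 313043/15 ≈ 20869.533; standard quotas: Violet 6.017, Red 4.789, Silver 4.194.
Rounding to the nearest integer gives Violet 6, Red 5, Silver 4 — total 15, matching the house size, so no adjustment is needed.
Violet receives 6.

6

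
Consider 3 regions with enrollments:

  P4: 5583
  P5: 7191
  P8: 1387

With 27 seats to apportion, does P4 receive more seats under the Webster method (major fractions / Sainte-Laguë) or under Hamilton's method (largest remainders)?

Webster: P4 10, P5 14, P8 3.
Hamilton: P4 11, P5 14, P8 2.
P4 gets 10 under Webster and 11 under Hamilton.

Hamilton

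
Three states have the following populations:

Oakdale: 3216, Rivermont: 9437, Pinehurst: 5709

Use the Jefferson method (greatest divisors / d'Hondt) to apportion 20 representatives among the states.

Standard divisor 18362/20 ≈ 918.1; standard quotas: Oakdale 3.503, Rivermont 10.279, Pinehurst 6.218.
Rounding down gives 3, 10, 6 = 19 seats, so the divisor must be adjusted.
With modified divisor 840: modified quotas Oakdale 3.829, Rivermont 11.235, Pinehurst 6.796.
Rounding down: Oakdale 3, Rivermont 11, Pinehurst 6 (total 20).

Oakdale 3, Rivermont 11, Pinehurst 6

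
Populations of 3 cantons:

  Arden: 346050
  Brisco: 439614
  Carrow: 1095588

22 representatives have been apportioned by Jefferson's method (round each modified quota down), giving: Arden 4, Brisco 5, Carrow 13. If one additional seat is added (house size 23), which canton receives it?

Carrow

Priority for the next seat is population ÷ (current seats + 1).
Priorities: Arden 69210.000, Brisco 73269.000, Carrow 78256.286.
Highest priority: Carrow.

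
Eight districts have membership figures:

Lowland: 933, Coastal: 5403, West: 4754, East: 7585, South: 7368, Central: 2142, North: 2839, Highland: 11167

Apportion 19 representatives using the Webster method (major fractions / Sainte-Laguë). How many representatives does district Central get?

Standard divisor 42191/19 ≈ 2220.579; standard quotas: Lowland 0.420, Coastal 2.433, West 2.141, East 3.416, South 3.318, Central 0.965, North 1.278, Highland 5.029.
Rounding to the nearest integer gives 0, 2, 2, 3, 3, 1, 1, 5 = 17 seats, so the divisor must be adjusted.
With modified divisor 2130: modified quotas Lowland 0.438, Coastal 2.537, West 2.232, East 3.561, South 3.459, Central 1.006, North 1.333, Highland 5.243.
Rounding to the nearest integer: Lowland 0, Coastal 3, West 2, East 4, South 3, Central 1, North 1, Highland 5 (total 19).
Central receives 1.

1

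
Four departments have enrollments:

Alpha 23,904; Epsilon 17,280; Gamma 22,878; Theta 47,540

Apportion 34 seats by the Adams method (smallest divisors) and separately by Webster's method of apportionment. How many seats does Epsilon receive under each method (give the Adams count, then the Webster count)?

Adams: Alpha 7, Epsilon 6, Gamma 7, Theta 14.
Webster: Alpha 7, Epsilon 5, Gamma 7, Theta 15.
Epsilon gets 6 under Adams and 5 under Webster.

6 and 5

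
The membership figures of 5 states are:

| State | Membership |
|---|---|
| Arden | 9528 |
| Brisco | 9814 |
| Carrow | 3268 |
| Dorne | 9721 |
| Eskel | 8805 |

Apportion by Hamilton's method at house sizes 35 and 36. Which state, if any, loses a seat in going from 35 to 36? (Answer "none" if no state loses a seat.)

At 35 seats: Arden 8, Brisco 8, Carrow 3, Dorne 8, Eskel 8.
At 36 seats: Arden 8, Brisco 9, Carrow 3, Dorne 8, Eskel 8.
No state's allocation decreased.

none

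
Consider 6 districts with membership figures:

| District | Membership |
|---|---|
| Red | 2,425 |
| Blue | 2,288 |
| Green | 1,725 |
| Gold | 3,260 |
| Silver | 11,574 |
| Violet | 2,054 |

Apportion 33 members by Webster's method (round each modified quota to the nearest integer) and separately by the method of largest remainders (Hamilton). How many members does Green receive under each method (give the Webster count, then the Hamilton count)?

2 and 3

Webster: Red 3, Blue 3, Green 2, Gold 5, Silver 17, Violet 3.
Hamilton: Red 3, Blue 3, Green 3, Gold 5, Silver 16, Violet 3.
Green gets 2 under Webster and 3 under Hamilton.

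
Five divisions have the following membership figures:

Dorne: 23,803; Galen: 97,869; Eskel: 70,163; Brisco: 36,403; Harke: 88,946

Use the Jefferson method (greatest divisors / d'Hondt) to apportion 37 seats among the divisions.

Dorne=2, Galen=12, Eskel=8, Brisco=4, Harke=11

Standard divisor 317184/37 ≈ 8572.541; standard quotas: Dorne 2.777, Galen 11.417, Eskel 8.185, Brisco 4.246, Harke 10.376.
Rounding down gives 2, 11, 8, 4, 10 = 35 seats, so the divisor must be adjusted.
With modified divisor 8000: modified quotas Dorne 2.975, Galen 12.234, Eskel 8.770, Brisco 4.550, Harke 11.118.
Rounding down: Dorne 2, Galen 12, Eskel 8, Brisco 4, Harke 11 (total 37).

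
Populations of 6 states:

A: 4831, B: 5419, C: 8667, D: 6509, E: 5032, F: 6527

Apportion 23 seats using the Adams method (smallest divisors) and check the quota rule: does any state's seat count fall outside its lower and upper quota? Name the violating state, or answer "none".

Standard quotas: A 3.004, B 3.370, C 5.390, D 4.048, E 3.129, F 4.059.
Adams allocation: A 3, B 4, C 5, D 4, E 3, F 4.
Every allocation lies between the lower and upper quota.

none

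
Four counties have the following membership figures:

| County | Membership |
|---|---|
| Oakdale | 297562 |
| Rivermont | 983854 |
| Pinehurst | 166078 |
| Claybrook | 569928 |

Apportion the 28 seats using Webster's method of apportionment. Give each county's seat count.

Standard divisor 2017422/28 ≈ 72050.786; standard quotas: Oakdale 4.130, Rivermont 13.655, Pinehurst 2.305, Claybrook 7.910.
Rounding to the nearest integer gives Oakdale 4, Rivermont 14, Pinehurst 2, Claybrook 8 — total 28, matching the house size, so no adjustment is needed.

Oakdale=4, Rivermont=14, Pinehurst=2, Claybrook=8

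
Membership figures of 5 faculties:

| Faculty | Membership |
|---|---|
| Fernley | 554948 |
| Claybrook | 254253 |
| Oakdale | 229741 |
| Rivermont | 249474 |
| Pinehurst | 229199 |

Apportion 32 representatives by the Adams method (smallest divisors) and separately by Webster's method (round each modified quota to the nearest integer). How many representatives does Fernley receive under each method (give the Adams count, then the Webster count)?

11 and 12

Adams: Fernley 11, Claybrook 6, Oakdale 5, Rivermont 5, Pinehurst 5.
Webster: Fernley 12, Claybrook 5, Oakdale 5, Rivermont 5, Pinehurst 5.
Fernley gets 11 under Adams and 12 under Webster.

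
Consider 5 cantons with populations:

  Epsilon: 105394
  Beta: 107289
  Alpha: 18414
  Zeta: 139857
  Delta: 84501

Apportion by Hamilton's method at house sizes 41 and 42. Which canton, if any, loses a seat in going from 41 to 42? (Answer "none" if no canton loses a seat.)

At 41 seats: Epsilon 9, Beta 10, Alpha 2, Zeta 12, Delta 8.
At 42 seats: Epsilon 10, Beta 10, Alpha 1, Zeta 13, Delta 8.
Alpha drops from 2 to 1.

Alpha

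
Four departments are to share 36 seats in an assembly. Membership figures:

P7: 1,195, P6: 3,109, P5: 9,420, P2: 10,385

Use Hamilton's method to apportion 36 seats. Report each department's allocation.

P7: 2; P6: 5; P5: 14; P2: 15

Standard divisor: 24109 ÷ 36 ≈ 669.694.
Standard quotas: P7 1.7844, P6 4.6424, P5 14.0661, P2 15.5071.
Lower quotas: P7 1, P6 4, P5 14, P2 15 (sum 34, leaving 2 seats).
Remainders in descending order: P7 0.7844, P6 0.6424, P2 0.5071, P5 0.0661.
The surplus seats go to P7, P6.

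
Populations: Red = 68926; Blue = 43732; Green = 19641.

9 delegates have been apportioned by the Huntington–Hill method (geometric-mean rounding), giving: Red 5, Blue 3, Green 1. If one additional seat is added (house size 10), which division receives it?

Green

Priority for the next seat is population ÷ (√(s·(s+1))).
Priorities: Red 12584.108, Blue 12624.341, Green 13888.284.
Highest priority: Green.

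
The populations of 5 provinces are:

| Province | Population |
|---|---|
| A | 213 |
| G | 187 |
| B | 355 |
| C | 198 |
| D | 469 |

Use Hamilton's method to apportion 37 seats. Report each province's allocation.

A=6; G=5; B=9; C=5; D=12

The standard divisor is 1422/37 ≈ 38.432.
Standard quotas: A 5.542, G 4.866, B 9.237, C 5.152, D 12.203.
Lower quotas: A 5, G 4, B 9, C 5, D 12 (sum 35, leaving 2 seats).
Remainders in descending order: G 0.866, A 0.542, B 0.237, D 0.203, C 0.152.
Largest remainders: G, A receive the extra seats.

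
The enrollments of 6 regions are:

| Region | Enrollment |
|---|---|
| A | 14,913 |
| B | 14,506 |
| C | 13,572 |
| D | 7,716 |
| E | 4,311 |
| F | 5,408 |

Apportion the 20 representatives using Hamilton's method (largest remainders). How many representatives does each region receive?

A=5, B=5, C=4, D=3, E=1, F=2

The standard divisor is 60426/20 ≈ 3021.3.
Standard quotas: A 4.9360, B 4.8012, C 4.4921, D 2.5539, E 1.4269, F 1.7900.
Lower quotas: A 4, B 4, C 4, D 2, E 1, F 1 (sum 16, leaving 4 seats).
Remainders in descending order: A 0.9360, B 0.8012, F 0.7900, D 0.5539, C 0.4921, E 0.4269.
The surplus seats go to A, B, F, D.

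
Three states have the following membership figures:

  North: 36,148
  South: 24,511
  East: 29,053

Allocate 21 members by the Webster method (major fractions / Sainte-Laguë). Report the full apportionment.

Standard divisor 89712/21 ≈ 4272; standard quotas: North 8.462, South 5.738, East 6.801.
Rounding to the nearest integer gives North 8, South 6, East 7 — total 21, matching the house size, so no adjustment is needed.

North=8, South=6, East=7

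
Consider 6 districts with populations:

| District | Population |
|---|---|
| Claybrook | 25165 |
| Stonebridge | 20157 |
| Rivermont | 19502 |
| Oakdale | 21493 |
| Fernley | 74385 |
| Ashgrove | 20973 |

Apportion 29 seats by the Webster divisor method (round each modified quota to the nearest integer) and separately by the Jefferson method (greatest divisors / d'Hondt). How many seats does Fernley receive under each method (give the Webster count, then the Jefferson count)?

Webster: Claybrook 4, Stonebridge 3, Rivermont 3, Oakdale 4, Fernley 12, Ashgrove 3.
Jefferson: Claybrook 4, Stonebridge 3, Rivermont 3, Oakdale 3, Fernley 13, Ashgrove 3.
Fernley gets 12 under Webster and 13 under Jefferson.

12 and 13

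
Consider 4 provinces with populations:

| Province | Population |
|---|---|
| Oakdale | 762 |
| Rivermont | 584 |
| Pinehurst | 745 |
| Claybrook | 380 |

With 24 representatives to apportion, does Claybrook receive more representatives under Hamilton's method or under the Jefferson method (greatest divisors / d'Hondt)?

Hamilton

Hamilton: Oakdale 7, Rivermont 6, Pinehurst 7, Claybrook 4.
Jefferson: Oakdale 8, Rivermont 6, Pinehurst 7, Claybrook 3.
Claybrook gets 4 under Hamilton and 3 under Jefferson.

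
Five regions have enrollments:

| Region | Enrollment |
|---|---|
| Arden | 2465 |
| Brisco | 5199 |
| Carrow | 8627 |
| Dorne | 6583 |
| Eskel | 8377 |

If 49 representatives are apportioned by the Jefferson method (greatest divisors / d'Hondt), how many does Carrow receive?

Standard divisor 31251/49 ≈ 637.776; standard quotas: Arden 3.865, Brisco 8.152, Carrow 13.527, Dorne 10.322, Eskel 13.135.
Rounding down gives 3, 8, 13, 10, 13 = 47 seats, so the divisor must be adjusted.
With modified divisor 600: modified quotas Arden 4.108, Brisco 8.665, Carrow 14.378, Dorne 10.972, Eskel 13.962.
Rounding down: Arden 4, Brisco 8, Carrow 14, Dorne 10, Eskel 13 (total 49).
Carrow receives 14.

14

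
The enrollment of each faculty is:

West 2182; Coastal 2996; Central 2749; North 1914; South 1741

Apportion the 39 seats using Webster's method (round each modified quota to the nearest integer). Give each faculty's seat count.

Standard divisor 11582/39 ≈ 296.974; standard quotas: West 7.347, Coastal 10.088, Central 9.257, North 6.445, South 5.862.
Rounding to the nearest integer gives 7, 10, 9, 6, 6 = 38 seats, so the divisor must be adjusted.
With modified divisor 293: modified quotas West 7.447, Coastal 10.225, Central 9.382, North 6.532, South 5.942.
Rounding to the nearest integer: West 7, Coastal 10, Central 9, North 7, South 6 (total 39).

West: 7, Coastal: 10, Central: 9, North: 7, South: 6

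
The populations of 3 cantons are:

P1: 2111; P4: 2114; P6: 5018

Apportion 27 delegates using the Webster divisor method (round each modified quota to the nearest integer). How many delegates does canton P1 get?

6

Standard divisor 9243/27 ≈ 342.333; standard quotas: P1 6.167, P4 6.175, P6 14.658.
Rounding to the nearest integer gives P1 6, P4 6, P6 15 — total 27, matching the house size, so no adjustment is needed.
P1 receives 6.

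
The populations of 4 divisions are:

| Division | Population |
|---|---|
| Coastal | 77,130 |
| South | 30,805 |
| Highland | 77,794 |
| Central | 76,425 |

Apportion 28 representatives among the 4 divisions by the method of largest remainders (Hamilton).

Coastal: 8, South: 3, Highland: 9, Central: 8

Total 262154; standard divisor 262154/28 ≈ 9362.643.
Standard quotas: Coastal 8.2381, South 3.2902, Highland 8.3090, Central 8.1628.
Lower quotas: Coastal 8, South 3, Highland 8, Central 8 (sum 27, leaving 1 seat).
Remainders in descending order: Highland 0.3090, South 0.2902, Coastal 0.2381, Central 0.1628.
Largest remainder: Highland receives the extra seat.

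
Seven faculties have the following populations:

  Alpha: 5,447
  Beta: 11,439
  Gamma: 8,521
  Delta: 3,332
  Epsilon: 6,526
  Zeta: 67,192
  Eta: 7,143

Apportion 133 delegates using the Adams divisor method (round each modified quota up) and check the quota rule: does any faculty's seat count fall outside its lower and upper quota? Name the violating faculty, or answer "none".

Zeta

Standard quotas: Alpha 6.610, Beta 13.881, Gamma 10.340, Delta 4.043, Epsilon 7.919, Zeta 81.538, Eta 8.668.
Adams allocation: Alpha 7, Beta 14, Gamma 11, Delta 4, Epsilon 8, Zeta 80, Eta 9.
Zeta has quota 81.538 (lower 81, upper 82) but receives 80 — outside the quota interval.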